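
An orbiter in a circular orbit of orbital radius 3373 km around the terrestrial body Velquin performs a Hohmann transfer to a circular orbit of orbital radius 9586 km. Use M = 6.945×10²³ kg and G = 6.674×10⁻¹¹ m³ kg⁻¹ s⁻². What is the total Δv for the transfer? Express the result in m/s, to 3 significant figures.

μ = GM = 6.674×10⁻¹¹ × 6.945×10²³ = 4.635×10¹³ m³/s².
r₁ = 3373 km = 3.373×10⁶ m.
r₂ = 9586 km = 9.586×10⁶ m.
Transfer ellipse a_t = (r₁ + r₂)/2 = 6.480×10⁶ m.
At r₁: circular v_c1 = √(μ/r₁) = 3707 m/s; transfer-periapsis v_p = √[μ(2/r₁ − 1/a_t)] = 4509 m/s.
Δv₁ = v_p − v_c1 = 801.9 m/s.
At r₂: circular v_c2 = √(μ/r₂) = 2199 m/s; transfer-apoapsis v_a = √[μ(2/r₂ − 1/a_t)] = 1587 m/s.
Δv₂ = v_c2 − v_a = 612.4 m/s.
Total Δv = Δv₁ + Δv₂ = 1414 m/s.

Δv_total ≈ 1410 m/s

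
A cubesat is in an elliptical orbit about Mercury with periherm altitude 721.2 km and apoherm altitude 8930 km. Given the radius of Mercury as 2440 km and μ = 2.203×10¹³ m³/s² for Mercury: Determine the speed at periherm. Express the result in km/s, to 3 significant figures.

r_p = 2440 + 721.2 = 3161.2 km = 3.1612×10⁶ m.
r_a = 2440 + 8930 = 11370 km = 1.1370×10⁷ m.
Semi-major axis a = (r_p + r_a)/2 = 7265.6 km = 7.266×10⁶ m.
Vis-viva: v² = μ(2/r − 1/a) = 2.203×10¹³ × (6.327×10⁻⁷ − 1.376×10⁻⁷) = 1.091×10⁷ m²/s².
v = 3302 m/s = 3.302 km/s.

v ≈ 3.30 km/s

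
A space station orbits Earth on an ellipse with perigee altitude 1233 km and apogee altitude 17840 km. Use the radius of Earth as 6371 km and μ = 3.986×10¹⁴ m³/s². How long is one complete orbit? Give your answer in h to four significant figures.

r_p = 6371 + 1233 = 7604.0 km = 7.6040×10⁶ m.
r_a = 6371 + 17840 = 24211 km = 2.4211×10⁷ m.
Semi-major axis a = (r_p + r_a)/2 = (7604.0 + 24211)/2 = 15908 km = 1.591×10⁷ m.
By Kepler's third law T = 2π√(a³/μ) = 2π × 3.178×10³ = 1.997×10⁴ s.
= 5.546 h.

T ≈ 5.546 h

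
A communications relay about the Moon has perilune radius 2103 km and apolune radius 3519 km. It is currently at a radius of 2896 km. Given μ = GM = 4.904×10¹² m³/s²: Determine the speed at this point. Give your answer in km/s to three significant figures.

v ≈ 1.28 km/s

Semi-major axis a = (r_p + r_a)/2 = 2811.0 km = 2.811×10⁶ m.
Vis-viva: v² = μ(2/r − 1/a) = 4.904×10¹² × (6.906×10⁻⁷ − 3.557×10⁻⁷) = 1.642×10⁶ m²/s².
v = 1281 m/s = 1.281 km/s.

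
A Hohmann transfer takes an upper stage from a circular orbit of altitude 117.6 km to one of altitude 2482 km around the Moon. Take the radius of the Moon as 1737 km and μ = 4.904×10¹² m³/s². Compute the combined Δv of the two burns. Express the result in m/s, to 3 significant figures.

r₁ = 1737 + 117.6 = 1854.6 km = 1.8546×10⁶ m.
r₂ = 1737 + 2482 = 4219.0 km = 4.2190×10⁶ m.
Transfer ellipse a_t = (r₁ + r₂)/2 = 3.037×10⁶ m.
At r₁: circular v_c1 = √(μ/r₁) = 1626 m/s; transfer-perilune v_p = √[μ(2/r₁ − 1/a_t)] = 1917 m/s.
Δv₁ = v_p − v_c1 = 290.6 m/s.
At r₂: circular v_c2 = √(μ/r₂) = 1078 m/s; transfer-apolune v_a = √[μ(2/r₂ − 1/a_t)] = 842.5 m/s.
Δv₂ = v_c2 − v_a = 235.6 m/s.
Total Δv = Δv₁ + Δv₂ = 526.2 m/s.

Δv_total ≈ 526 m/s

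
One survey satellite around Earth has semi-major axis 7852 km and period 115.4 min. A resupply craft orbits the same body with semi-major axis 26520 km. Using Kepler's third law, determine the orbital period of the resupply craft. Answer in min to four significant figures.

T₂ ≈ 716.3 min

Kepler's third law: T² ∝ a³, so T₂ = T₁ (a₂/a₁)^(3/2).
a₂/a₁ = 3.377, (a₂/a₁)^(3/2) = 6.207.
T₂ = 115.4 × 6.207 = 716.3 min.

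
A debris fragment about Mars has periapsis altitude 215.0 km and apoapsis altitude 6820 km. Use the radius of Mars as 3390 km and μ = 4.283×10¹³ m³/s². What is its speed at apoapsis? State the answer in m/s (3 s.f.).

v ≈ 1480 m/s

r_p = 3390 + 215.0 = 3605.0 km = 3.6050×10⁶ m.
r_a = 3390 + 6820 = 10210 km = 1.0210×10⁷ m.
Semi-major axis a = (r_p + r_a)/2 = 6907.5 km = 6.908×10⁶ m.
Vis-viva: v² = μ(2/r − 1/a) = 4.283×10¹³ × (1.959×10⁻⁷ − 1.448×10⁻⁷) = 2.189×10⁶ m²/s².
v = 1480 m/s.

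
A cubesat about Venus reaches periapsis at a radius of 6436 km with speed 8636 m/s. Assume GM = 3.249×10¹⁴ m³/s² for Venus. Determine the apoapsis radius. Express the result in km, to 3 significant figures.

apoapsis radius ≈ 18200 km

r_p = 6.436×10⁶ m.
Specific energy ε = v²/2 − μ/r = -1.319×10⁷ J/kg, so a = −μ/(2ε) = 1.231×10⁷ m.
The apsides satisfy r_p + r_a = 2a, so the apoapsis radius is 2a − r_p = 1.819×10⁷ m = 18194 km.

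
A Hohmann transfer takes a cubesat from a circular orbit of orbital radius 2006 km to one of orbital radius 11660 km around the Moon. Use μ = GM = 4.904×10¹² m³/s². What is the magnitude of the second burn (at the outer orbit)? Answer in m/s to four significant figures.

Δv ≈ 297.1 m/s

r₁ = 2006 km = 2.006×10⁶ m.
r₂ = 11660 km = 1.166×10⁷ m.
Transfer ellipse a_t = (r₁ + r₂)/2 = 6.833×10⁶ m.
At r₁: circular v_c1 = √(μ/r₁) = 1564 m/s; transfer-perilune v_p = √[μ(2/r₁ − 1/a_t)] = 2042 m/s.
At r₂: circular v_c2 = √(μ/r₂) = 648.5 m/s; transfer-apolune v_a = √[μ(2/r₂ − 1/a_t)] = 351.4 m/s.
Δv₂ = v_c2 − v_a = 297.1 m/s.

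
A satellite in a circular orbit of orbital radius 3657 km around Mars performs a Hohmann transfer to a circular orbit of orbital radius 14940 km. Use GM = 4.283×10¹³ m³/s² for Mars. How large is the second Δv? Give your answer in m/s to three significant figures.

Δv ≈ 631 m/s

r₁ = 3657 km = 3.657×10⁶ m.
r₂ = 14940 km = 1.494×10⁷ m.
Transfer ellipse a_t = (r₁ + r₂)/2 = 9.298×10⁶ m.
At r₁: circular v_c1 = √(μ/r₁) = 3422 m/s; transfer-periapsis v_p = √[μ(2/r₁ − 1/a_t)] = 4338 m/s.
At r₂: circular v_c2 = √(μ/r₂) = 1693 m/s; transfer-apoapsis v_a = √[μ(2/r₂ − 1/a_t)] = 1062 m/s.
Δv₂ = v_c2 − v_a = 631.3 m/s.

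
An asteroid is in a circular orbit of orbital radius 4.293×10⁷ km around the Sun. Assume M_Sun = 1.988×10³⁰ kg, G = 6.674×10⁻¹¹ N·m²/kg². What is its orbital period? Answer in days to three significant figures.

μ = GM = 6.674×10⁻¹¹ × 1.988×10³⁰ = 1.327×10²⁰ m³/s².
r = 4.293×10⁷ km = 4.293×10¹⁰ m.
Kepler's third law: T = 2π√(r³/μ) = 2π√((4.293×10¹⁰)³ / 1.327×10²⁰).
r³/μ = 5.963×10¹¹ s², so T = 2π × 7.722×10⁵ = 4.852×10⁶ s.
Converting: 4.852×10⁶ s ÷ 86400 = 56.16 days.

T ≈ 56.2 days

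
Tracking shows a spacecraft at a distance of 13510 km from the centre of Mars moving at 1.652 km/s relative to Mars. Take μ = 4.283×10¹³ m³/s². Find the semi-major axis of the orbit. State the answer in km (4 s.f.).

r = 1.351×10⁷ m.
Vis-viva rearranged: 1/a = 2/r − v²/μ = 1.480×10⁻⁷ − 6.372×10⁻⁸ = 8.432×10⁻⁸ m⁻¹.
a = 1.186×10⁷ m = 11860 km.

a ≈ 11860 km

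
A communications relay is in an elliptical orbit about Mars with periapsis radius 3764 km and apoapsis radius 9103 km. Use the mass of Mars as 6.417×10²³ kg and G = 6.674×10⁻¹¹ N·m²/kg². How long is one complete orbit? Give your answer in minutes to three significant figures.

T ≈ 261 minutes

μ = GM = 6.674×10⁻¹¹ × 6.417×10²³ = 4.283×10¹³ m³/s².
Semi-major axis a = (r_p + r_a)/2 = (3764.0 + 9103.0)/2 = 6433.5 km = 6.434×10⁶ m.
By Kepler's third law T = 2π√(a³/μ) = 2π × 2.494×10³ = 1.567×10⁴ s.
= 261.1 minutes.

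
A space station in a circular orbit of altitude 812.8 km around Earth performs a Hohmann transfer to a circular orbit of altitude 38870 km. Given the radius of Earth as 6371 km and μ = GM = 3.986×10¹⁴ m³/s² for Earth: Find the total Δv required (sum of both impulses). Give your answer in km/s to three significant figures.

Δv_total ≈ 3.75 km/s

r₁ = 6371 + 812.8 = 7183.8 km = 7.1838×10⁶ m.
r₂ = 6371 + 38870 = 45241 km = 4.5241×10⁷ m.
Transfer ellipse a_t = (r₁ + r₂)/2 = 2.621×10⁷ m.
At r₁: circular v_c1 = √(μ/r₁) = 7449 m/s; transfer-perigee v_p = √[μ(2/r₁ − 1/a_t)] = 9786 m/s.
Δv₁ = v_p − v_c1 = 2337 m/s.
At r₂: circular v_c2 = √(μ/r₂) = 2968 m/s; transfer-apogee v_a = √[μ(2/r₂ − 1/a_t)] = 1554 m/s.
Δv₂ = v_c2 − v_a = 1414 m/s.
Total Δv = Δv₁ + Δv₂ = 3751 m/s = 3.751 km/s.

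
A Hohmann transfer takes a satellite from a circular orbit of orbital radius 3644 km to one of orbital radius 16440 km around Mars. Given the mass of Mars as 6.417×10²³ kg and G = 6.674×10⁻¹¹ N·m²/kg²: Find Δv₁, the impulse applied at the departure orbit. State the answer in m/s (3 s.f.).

Δv ≈ 958 m/s

μ = GM = 6.674×10⁻¹¹ × 6.417×10²³ = 4.283×10¹³ m³/s².
r₁ = 3644 km = 3.644×10⁶ m.
r₂ = 16440 km = 1.644×10⁷ m.
Transfer ellipse a_t = (r₁ + r₂)/2 = 1.004×10⁷ m.
At r₁: circular v_c1 = √(μ/r₁) = 3428 m/s; transfer-periapsis v_p = √[μ(2/r₁ − 1/a_t)] = 4386 m/s.
Δv₁ = v_p − v_c1 = 958.2 m/s.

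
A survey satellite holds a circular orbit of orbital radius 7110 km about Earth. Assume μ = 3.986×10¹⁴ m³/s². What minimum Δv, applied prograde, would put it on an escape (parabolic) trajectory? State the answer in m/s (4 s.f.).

r = 7110 km = 7.110×10⁶ m.
Circular speed v_c = √(μ/r) = 7487 m/s.
Escape speed v_esc = √(2μ/r) = √2 × v_c = 10590 m/s.
Δv = v_esc − v_c = 3101 m/s.

Δv ≈ 3101 m/s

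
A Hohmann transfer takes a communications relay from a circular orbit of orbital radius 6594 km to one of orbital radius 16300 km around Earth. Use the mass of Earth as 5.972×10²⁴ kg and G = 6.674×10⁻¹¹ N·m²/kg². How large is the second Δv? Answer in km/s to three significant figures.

μ = GM = 6.674×10⁻¹¹ × 5.972×10²⁴ = 3.986×10¹⁴ m³/s².
r₁ = 6594 km = 6.594×10⁶ m.
r₂ = 16300 km = 1.630×10⁷ m.
Transfer ellipse a_t = (r₁ + r₂)/2 = 1.145×10⁷ m.
At r₁: circular v_c1 = √(μ/r₁) = 7775 m/s; transfer-perigee v_p = √[μ(2/r₁ − 1/a_t)] = 9277 m/s.
At r₂: circular v_c2 = √(μ/r₂) = 4945 m/s; transfer-apogee v_a = √[μ(2/r₂ − 1/a_t)] = 3753 m/s.
Δv₂ = v_c2 − v_a = 1192 m/s.
= 1.192 km/s.

Δv ≈ 1.19 km/s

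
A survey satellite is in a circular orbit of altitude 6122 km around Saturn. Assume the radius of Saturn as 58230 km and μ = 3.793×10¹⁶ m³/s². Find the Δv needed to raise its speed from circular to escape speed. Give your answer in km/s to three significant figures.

Δv ≈ 10.1 km/s

r = 58230 + 6122 = 64352 km = 6.4352×10⁷ m.
Circular speed v_c = √(μ/r) = 24280 m/s.
Escape speed v_esc = √(2μ/r) = √2 × v_c = 34330 m/s.
Δv = v_esc − v_c = 10060 m/s = 10.06 km/s.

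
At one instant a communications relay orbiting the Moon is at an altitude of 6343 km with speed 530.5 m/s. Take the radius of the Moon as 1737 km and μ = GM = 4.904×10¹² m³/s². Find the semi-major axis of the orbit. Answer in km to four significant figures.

a ≈ 5259 km

r = 1737 + 6343 = 8080.0 km = 8.080×10⁶ m.
Vis-viva rearranged: 1/a = 2/r − v²/μ = 2.475×10⁻⁷ − 5.739×10⁻⁸ = 1.901×10⁻⁷ m⁻¹.
a = 5.259×10⁶ m = 5259.4 km.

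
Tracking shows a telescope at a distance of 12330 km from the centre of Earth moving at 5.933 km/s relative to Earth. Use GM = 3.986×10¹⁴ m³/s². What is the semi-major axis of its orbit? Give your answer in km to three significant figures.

r = 1.233×10⁷ m.
Specific orbital energy ε = v²/2 − μ/r = (5933)²/2 − 3.986×10¹⁴/1.233×10⁷ = -1.473×10⁷ J/kg.
Since ε = −μ/(2a), a = −μ/(2ε) = 1.353×10⁷ m = 13533 km.

a ≈ 13500 km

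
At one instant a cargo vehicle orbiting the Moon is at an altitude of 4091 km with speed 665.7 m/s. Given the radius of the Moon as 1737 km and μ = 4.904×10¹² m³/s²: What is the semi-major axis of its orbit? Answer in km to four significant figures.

a ≈ 3956 km

r = 1737 + 4091 = 5828.0 km = 5.828×10⁶ m.
Specific orbital energy ε = v²/2 − μ/r = (665.7)²/2 − 4.904×10¹²/5.828×10⁶ = -6.199×10⁵ J/kg.
Since ε = −μ/(2a), a = −μ/(2ε) = 3.956×10⁶ m = 3955.6 km.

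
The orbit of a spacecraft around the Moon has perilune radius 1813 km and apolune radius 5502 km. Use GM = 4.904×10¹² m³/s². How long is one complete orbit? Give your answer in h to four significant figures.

Semi-major axis a = (r_p + r_a)/2 = (1813.0 + 5502.0)/2 = 3657.5 km = 3.658×10⁶ m.
By Kepler's third law T = 2π√(a³/μ) = 2π × 3.159×10³ = 1.985×10⁴ s.
= 5.513 h.

T ≈ 5.513 h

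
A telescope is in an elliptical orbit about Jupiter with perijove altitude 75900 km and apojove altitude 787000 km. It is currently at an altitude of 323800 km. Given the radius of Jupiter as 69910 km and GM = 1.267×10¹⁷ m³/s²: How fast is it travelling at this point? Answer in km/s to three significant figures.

v ≈ 19.8 km/s

r_p = 69910 + 75900 = 145810 km = 1.4581×10⁸ m.
r_a = 69910 + 787000 = 856910 km = 8.5691×10⁸ m.
r = 69910 + 323800 = 3.9371×10⁵ km = 3.937×10⁸ m.
Semi-major axis a = (r_p + r_a)/2 = 5.0136×10⁵ km = 5.014×10⁸ m.
Vis-viva: v² = μ(2/r − 1/a) = 1.267×10¹⁷ × (5.080×10⁻⁹ − 1.995×10⁻⁹) = 3.909×10⁸ m²/s².
v = 19770 m/s = 19.77 km/s.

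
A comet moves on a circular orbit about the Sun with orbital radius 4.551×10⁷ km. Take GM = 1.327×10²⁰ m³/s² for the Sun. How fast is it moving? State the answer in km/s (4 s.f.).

v ≈ 54.00 km/s

r = 4.551×10⁷ km = 4.551×10¹⁰ m.
For a circular orbit v = √(μ/r) = √(1.327×10²⁰ / 4.551×10¹⁰) = √(2.916×10⁹) = 54000 m/s.
That is 54.00 km/s.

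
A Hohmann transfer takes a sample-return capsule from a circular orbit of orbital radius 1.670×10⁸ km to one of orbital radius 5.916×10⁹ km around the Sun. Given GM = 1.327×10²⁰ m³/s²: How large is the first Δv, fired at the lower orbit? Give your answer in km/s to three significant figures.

r₁ = 1.670×10⁸ km = 1.670×10¹¹ m.
r₂ = 5.916×10⁹ km = 5.916×10¹² m.
Transfer ellipse a_t = (r₁ + r₂)/2 = 3.042×10¹² m.
At r₁: circular v_c1 = √(μ/r₁) = 28190 m/s; transfer-perihelion v_p = √[μ(2/r₁ − 1/a_t)] = 39310 m/s.
Δv₁ = v_p − v_c1 = 11130 m/s.
= 11.13 km/s.

Δv ≈ 11.1 km/s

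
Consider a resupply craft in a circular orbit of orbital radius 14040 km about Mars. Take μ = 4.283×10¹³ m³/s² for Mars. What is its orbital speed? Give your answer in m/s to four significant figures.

v ≈ 1747 m/s

r = 14040 km = 1.404×10⁷ m.
For a circular orbit v = √(μ/r) = √(4.283×10¹³ / 1.404×10⁷) = √(3.051×10⁶) = 1747 m/s.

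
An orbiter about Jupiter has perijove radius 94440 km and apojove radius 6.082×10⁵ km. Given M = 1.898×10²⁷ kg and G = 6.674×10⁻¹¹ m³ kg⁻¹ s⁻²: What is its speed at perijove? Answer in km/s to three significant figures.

μ = GM = 6.674×10⁻¹¹ × 1.898×10²⁷ = 1.267×10¹⁷ m³/s².
Semi-major axis a = (r_p + r_a)/2 = 3.5132×10⁵ km = 3.513×10⁸ m.
Vis-viva: v² = μ(2/r − 1/a) = 1.267×10¹⁷ × (2.118×10⁻⁸ − 2.846×10⁻⁹) = 2.322×10⁹ m²/s².
v = 48190 m/s = 48.19 km/s.

v ≈ 48.2 km/s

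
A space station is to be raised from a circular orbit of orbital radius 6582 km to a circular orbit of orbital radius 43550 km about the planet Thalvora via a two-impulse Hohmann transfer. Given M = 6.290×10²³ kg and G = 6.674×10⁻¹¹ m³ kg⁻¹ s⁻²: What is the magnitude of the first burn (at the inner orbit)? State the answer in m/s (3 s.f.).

Δv ≈ 803 m/s

μ = GM = 6.674×10⁻¹¹ × 6.290×10²³ = 4.198×10¹³ m³/s².
r₁ = 6582 km = 6.582×10⁶ m.
r₂ = 43550 km = 4.355×10⁷ m.
Transfer ellipse a_t = (r₁ + r₂)/2 = 2.507×10⁷ m.
At r₁: circular v_c1 = √(μ/r₁) = 2525 m/s; transfer-periapsis v_p = √[μ(2/r₁ − 1/a_t)] = 3329 m/s.
Δv₁ = v_p − v_c1 = 803.4 m/s.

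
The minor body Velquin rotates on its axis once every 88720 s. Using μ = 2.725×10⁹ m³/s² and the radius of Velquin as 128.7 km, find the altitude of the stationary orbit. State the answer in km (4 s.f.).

h_sync ≈ 687.3 km

A synchronous orbit has period T, so by Kepler's third law a = (μT²/4π²)^(1/3).
μT²/4π² = 2.725×10⁹ × (8.872×10⁴)² / 39.48 = 5.433×10¹⁷ m³.
a = 8.160×10⁵ m = 815.99 km.
Altitude h = a − R = 815.99 − 128.7 = 687.29 km.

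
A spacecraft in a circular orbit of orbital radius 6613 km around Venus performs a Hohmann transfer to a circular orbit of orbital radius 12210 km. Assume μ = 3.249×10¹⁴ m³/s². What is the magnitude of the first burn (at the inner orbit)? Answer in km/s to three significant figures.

Δv ≈ 0.974 km/s

r₁ = 6613 km = 6.613×10⁶ m.
r₂ = 12210 km = 1.221×10⁷ m.
Transfer ellipse a_t = (r₁ + r₂)/2 = 9.412×10⁶ m.
At r₁: circular v_c1 = √(μ/r₁) = 7009 m/s; transfer-periapsis v_p = √[μ(2/r₁ − 1/a_t)] = 7984 m/s.
Δv₁ = v_p − v_c1 = 974.4 m/s.
= 0.9744 km/s.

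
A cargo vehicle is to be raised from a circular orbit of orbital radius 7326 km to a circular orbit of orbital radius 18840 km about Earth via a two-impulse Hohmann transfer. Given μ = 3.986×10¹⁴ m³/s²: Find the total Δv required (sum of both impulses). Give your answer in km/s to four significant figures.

r₁ = 7326 km = 7.326×10⁶ m.
r₂ = 18840 km = 1.884×10⁷ m.
Transfer ellipse a_t = (r₁ + r₂)/2 = 1.308×10⁷ m.
At r₁: circular v_c1 = √(μ/r₁) = 7376 m/s; transfer-perigee v_p = √[μ(2/r₁ − 1/a_t)] = 8852 m/s.
Δv₁ = v_p − v_c1 = 1475 m/s.
At r₂: circular v_c2 = √(μ/r₂) = 4600 m/s; transfer-apogee v_a = √[μ(2/r₂ − 1/a_t)] = 3442 m/s.
Δv₂ = v_c2 − v_a = 1158 m/s.
Total Δv = Δv₁ + Δv₂ = 2633 m/s = 2.633 km/s.

Δv_total ≈ 2.633 km/s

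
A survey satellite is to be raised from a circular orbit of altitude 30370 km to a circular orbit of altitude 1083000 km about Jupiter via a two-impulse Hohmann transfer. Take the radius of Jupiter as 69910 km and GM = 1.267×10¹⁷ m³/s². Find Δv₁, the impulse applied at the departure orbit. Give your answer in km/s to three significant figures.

Δv ≈ 12.7 km/s

r₁ = 69910 + 30370 = 100280 km = 1.0028×10⁸ m.
r₂ = 69910 + 1083000 = 1152900 km = 1.1529×10⁹ m.
Transfer ellipse a_t = (r₁ + r₂)/2 = 6.266×10⁸ m.
At r₁: circular v_c1 = √(μ/r₁) = 35550 m/s; transfer-perijove v_p = √[μ(2/r₁ − 1/a_t)] = 48220 m/s.
Δv₁ = v_p − v_c1 = 12670 m/s.
= 12.67 km/s.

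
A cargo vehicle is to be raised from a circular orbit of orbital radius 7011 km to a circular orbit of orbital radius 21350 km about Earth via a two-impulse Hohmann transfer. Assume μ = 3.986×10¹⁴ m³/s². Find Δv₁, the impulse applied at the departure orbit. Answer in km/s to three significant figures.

r₁ = 7011 km = 7.011×10⁶ m.
r₂ = 21350 km = 2.135×10⁷ m.
Transfer ellipse a_t = (r₁ + r₂)/2 = 1.418×10⁷ m.
At r₁: circular v_c1 = √(μ/r₁) = 7540 m/s; transfer-perigee v_p = √[μ(2/r₁ − 1/a_t)] = 9252 m/s.
Δv₁ = v_p − v_c1 = 1712 m/s.
= 1.712 km/s.

Δv ≈ 1.71 km/s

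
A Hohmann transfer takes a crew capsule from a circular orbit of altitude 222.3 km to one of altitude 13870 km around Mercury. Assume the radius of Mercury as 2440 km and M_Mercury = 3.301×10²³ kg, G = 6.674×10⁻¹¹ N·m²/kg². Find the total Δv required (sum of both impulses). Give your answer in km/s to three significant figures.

μ = GM = 6.674×10⁻¹¹ × 3.301×10²³ = 2.203×10¹³ m³/s².
r₁ = 2440 + 222.3 = 2662.3 km = 2.6623×10⁶ m.
r₂ = 2440 + 13870 = 16310 km = 1.6310×10⁷ m.
Transfer ellipse a_t = (r₁ + r₂)/2 = 9.486×10⁶ m.
At r₁: circular v_c1 = √(μ/r₁) = 2877 m/s; transfer-periherm v_p = √[μ(2/r₁ − 1/a_t)] = 3772 m/s.
Δv₁ = v_p − v_c1 = 895.3 m/s.
At r₂: circular v_c2 = √(μ/r₂) = 1162 m/s; transfer-apoherm v_a = √[μ(2/r₂ − 1/a_t)] = 615.7 m/s.
Δv₂ = v_c2 − v_a = 546.5 m/s.
Total Δv = Δv₁ + Δv₂ = 1442 m/s = 1.442 km/s.

Δv_total ≈ 1.44 km/s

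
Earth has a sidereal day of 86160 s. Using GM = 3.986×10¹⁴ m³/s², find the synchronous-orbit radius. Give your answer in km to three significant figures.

r_sync ≈ 42200 km

A synchronous orbit has period T, so by Kepler's third law a = (μT²/4π²)^(1/3).
μT²/4π² = 3.986×10¹⁴ × (8.616×10⁴)² / 39.48 = 7.495×10²² m³.
a = 4.216×10⁷ m = 42163 km.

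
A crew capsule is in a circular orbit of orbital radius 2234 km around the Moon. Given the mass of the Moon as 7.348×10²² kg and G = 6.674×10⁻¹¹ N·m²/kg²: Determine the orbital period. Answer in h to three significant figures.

μ = GM = 6.674×10⁻¹¹ × 7.348×10²² = 4.904×10¹² m³/s².
r = 2234 km = 2.234×10⁶ m.
Kepler's third law: T = 2π√(r³/μ) = 2π√((2.234×10⁶)³ / 4.904×10¹²).
r³/μ = 2.273×10⁶ s², so T = 2π × 1.508×10³ = 9.474×10³ s.
Converting: 9.474×10³ s ÷ 3600 = 2.632 h.

T ≈ 2.63 h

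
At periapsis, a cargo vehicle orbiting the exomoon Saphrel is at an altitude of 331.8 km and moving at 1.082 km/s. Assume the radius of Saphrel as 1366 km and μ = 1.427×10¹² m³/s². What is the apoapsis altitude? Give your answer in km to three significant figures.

apoapsis altitude ≈ 2530 km

r_p = 1366 + 331.8 = 1697.8 km = 1.698×10⁶ m.
Specific energy ε = v²/2 − μ/r = -2.551×10⁵ J/kg, so a = −μ/(2ε) = 2.797×10⁶ m.
The apsides satisfy r_p + r_a = 2a, so the apoapsis radius is 2a − r_p = 3.895×10⁶ m = 3895.3 km.
Apoapsis altitude = 3895.3 − 1366 = 2529.3 km.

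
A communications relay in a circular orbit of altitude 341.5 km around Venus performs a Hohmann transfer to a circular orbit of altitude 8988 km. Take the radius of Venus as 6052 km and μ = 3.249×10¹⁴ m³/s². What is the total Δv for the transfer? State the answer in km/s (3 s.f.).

Δv_total ≈ 2.37 km/s

r₁ = 6052 + 341.5 = 6393.5 km = 6.3935×10⁶ m.
r₂ = 6052 + 8988 = 15040 km = 1.5040×10⁷ m.
Transfer ellipse a_t = (r₁ + r₂)/2 = 1.072×10⁷ m.
At r₁: circular v_c1 = √(μ/r₁) = 7129 m/s; transfer-periapsis v_p = √[μ(2/r₁ − 1/a_t)] = 8445 m/s.
Δv₁ = v_p − v_c1 = 1316 m/s.
At r₂: circular v_c2 = √(μ/r₂) = 4648 m/s; transfer-apoapsis v_a = √[μ(2/r₂ − 1/a_t)] = 3590 m/s.
Δv₂ = v_c2 − v_a = 1058 m/s.
Total Δv = Δv₁ + Δv₂ = 2374 m/s = 2.374 km/s.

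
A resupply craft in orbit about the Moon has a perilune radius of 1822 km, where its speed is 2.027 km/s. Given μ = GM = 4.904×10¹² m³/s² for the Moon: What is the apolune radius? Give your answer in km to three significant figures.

r_p = 1.822×10⁶ m.
Specific energy ε = v²/2 − μ/r = -6.372×10⁵ J/kg, so a = −μ/(2ε) = 3.848×10⁶ m.
The apsides satisfy r_p + r_a = 2a, so the apolune radius is 2a − r_p = 5.874×10⁶ m = 5874.4 km.

apolune radius ≈ 5870 km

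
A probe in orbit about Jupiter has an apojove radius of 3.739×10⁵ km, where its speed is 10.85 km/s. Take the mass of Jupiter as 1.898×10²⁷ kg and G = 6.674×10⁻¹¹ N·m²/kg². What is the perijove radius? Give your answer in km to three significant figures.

perijove radius ≈ 78600 km

μ = GM = 6.674×10⁻¹¹ × 1.898×10²⁷ = 1.267×10¹⁷ m³/s².
r_a = 3.739×10⁸ m.
Specific energy ε = v²/2 − μ/r = -2.799×10⁸ J/kg, so a = −μ/(2ε) = 2.263×10⁸ m.
The apsides satisfy r_p + r_a = 2a, so the perijove radius is 2a − r_a = 7.862×10⁷ m = 78622 km.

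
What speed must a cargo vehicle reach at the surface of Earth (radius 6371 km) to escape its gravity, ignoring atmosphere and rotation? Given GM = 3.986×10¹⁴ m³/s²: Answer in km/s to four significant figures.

r = R = 6.371×10⁶ m.
Escape speed v_esc = √(2μ/r) = √(2 × 3.986×10¹⁴ / 6.371×10⁶) = √(1.251×10⁸) = 11190 m/s.
= 11.19 km/s.

v_esc ≈ 11.19 km/s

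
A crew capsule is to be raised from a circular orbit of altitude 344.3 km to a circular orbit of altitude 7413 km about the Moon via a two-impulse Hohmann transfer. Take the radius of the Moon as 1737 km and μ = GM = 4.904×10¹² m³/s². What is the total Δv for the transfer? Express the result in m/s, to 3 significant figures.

r₁ = 1737 + 344.3 = 2081.3 km = 2.0813×10⁶ m.
r₂ = 1737 + 7413 = 9150.0 km = 9.1500×10⁶ m.
Transfer ellipse a_t = (r₁ + r₂)/2 = 5.616×10⁶ m.
At r₁: circular v_c1 = √(μ/r₁) = 1535 m/s; transfer-perilune v_p = √[μ(2/r₁ − 1/a_t)] = 1959 m/s.
Δv₁ = v_p − v_c1 = 424.4 m/s.
At r₂: circular v_c2 = √(μ/r₂) = 732.1 m/s; transfer-apolune v_a = √[μ(2/r₂ − 1/a_t)] = 445.7 m/s.
Δv₂ = v_c2 − v_a = 286.4 m/s.
Total Δv = Δv₁ + Δv₂ = 710.8 m/s.

Δv_total ≈ 711 m/s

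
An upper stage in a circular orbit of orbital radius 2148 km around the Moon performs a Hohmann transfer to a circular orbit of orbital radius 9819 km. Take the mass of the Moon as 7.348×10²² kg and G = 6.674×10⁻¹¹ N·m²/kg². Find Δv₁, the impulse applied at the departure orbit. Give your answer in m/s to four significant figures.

Δv ≈ 424.6 m/s

μ = GM = 6.674×10⁻¹¹ × 7.348×10²² = 4.904×10¹² m³/s².
r₁ = 2148 km = 2.148×10⁶ m.
r₂ = 9819 km = 9.819×10⁶ m.
Transfer ellipse a_t = (r₁ + r₂)/2 = 5.984×10⁶ m.
At r₁: circular v_c1 = √(μ/r₁) = 1511 m/s; transfer-perilune v_p = √[μ(2/r₁ − 1/a_t)] = 1936 m/s.
Δv₁ = v_p − v_c1 = 424.6 m/s.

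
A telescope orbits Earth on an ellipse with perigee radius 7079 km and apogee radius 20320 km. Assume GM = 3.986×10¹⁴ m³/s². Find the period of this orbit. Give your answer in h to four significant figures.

Semi-major axis a = (r_p + r_a)/2 = (7079.0 + 20320)/2 = 13700 km = 1.370×10⁷ m.
By Kepler's third law T = 2π√(a³/μ) = 2π × 2.540×10³ = 1.596×10⁴ s.
= 4.433 h.

T ≈ 4.433 h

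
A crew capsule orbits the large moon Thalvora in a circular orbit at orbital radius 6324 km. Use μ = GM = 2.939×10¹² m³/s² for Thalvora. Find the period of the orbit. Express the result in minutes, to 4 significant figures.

r = 6324 km = 6.324×10⁶ m.
Kepler's third law: T = 2π√(r³/μ) = 2π√((6.324×10⁶)³ / 2.939×10¹²).
r³/μ = 8.605×10⁷ s², so T = 2π × 9.277×10³ = 5.829×10⁴ s.
Converting: 5.829×10⁴ s ÷ 60.00 = 971.4 minutes.

T ≈ 971.4 minutes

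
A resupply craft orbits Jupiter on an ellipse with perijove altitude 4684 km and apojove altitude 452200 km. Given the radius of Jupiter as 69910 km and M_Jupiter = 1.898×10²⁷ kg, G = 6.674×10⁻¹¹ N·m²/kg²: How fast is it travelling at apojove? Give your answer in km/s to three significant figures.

μ = GM = 6.674×10⁻¹¹ × 1.898×10²⁷ = 1.267×10¹⁷ m³/s².
r_p = 69910 + 4684 = 74594 km = 7.4594×10⁷ m.
r_a = 69910 + 452200 = 522110 km = 5.2211×10⁸ m.
Semi-major axis a = (r_p + r_a)/2 = 2.9835×10⁵ km = 2.984×10⁸ m.
Vis-viva: v² = μ(2/r − 1/a) = 1.267×10¹⁷ × (3.831×10⁻⁹ − 3.352×10⁻⁹) = 6.066×10⁷ m²/s².
v = 7788 m/s = 7.788 km/s.

v ≈ 7.79 km/s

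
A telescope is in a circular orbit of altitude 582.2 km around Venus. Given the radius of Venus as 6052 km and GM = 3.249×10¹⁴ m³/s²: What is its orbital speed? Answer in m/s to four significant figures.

r = 6052 + 582.2 = 6634.2 km = 6.6342×10⁶ m.
For a circular orbit v = √(μ/r) = √(3.249×10¹⁴ / 6.634×10⁶) = √(4.897×10⁷) = 6998 m/s.

v ≈ 6998 m/s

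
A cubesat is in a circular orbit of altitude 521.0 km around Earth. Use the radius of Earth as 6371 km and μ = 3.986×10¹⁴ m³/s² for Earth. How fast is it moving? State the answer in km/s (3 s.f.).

v ≈ 7.60 km/s

r = 6371 + 521.0 = 6892.0 km = 6.8920×10⁶ m.
For a circular orbit v = √(μ/r) = √(3.986×10¹⁴ / 6.892×10⁶) = √(5.784×10⁷) = 7605 m/s.
That is 7.605 km/s.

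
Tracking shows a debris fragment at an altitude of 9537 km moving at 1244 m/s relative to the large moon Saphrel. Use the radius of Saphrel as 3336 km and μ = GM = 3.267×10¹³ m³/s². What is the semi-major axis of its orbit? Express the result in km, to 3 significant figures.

r = 3336 + 9537 = 12873 km = 1.287×10⁷ m.
Vis-viva rearranged: 1/a = 2/r − v²/μ = 1.554×10⁻⁷ − 4.737×10⁻⁸ = 1.080×10⁻⁷ m⁻¹.
a = 9.260×10⁶ m = 9259.7 km.

a ≈ 9260 km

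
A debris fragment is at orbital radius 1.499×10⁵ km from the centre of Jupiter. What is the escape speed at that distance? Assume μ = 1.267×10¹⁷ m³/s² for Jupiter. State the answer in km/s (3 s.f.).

r = 1.499×10⁵ km = 1.499×10⁸ m.
Escape speed v_esc = √(2μ/r) = √(2 × 1.267×10¹⁷ / 1.499×10⁸) = √(1.690×10⁹) = 41120 m/s.
= 41.12 km/s.

v_esc ≈ 41.1 km/s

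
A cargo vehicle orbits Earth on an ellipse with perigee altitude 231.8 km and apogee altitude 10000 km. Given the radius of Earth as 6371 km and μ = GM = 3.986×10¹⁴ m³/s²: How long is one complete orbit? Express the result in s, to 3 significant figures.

r_p = 6371 + 231.8 = 6602.8 km = 6.6028×10⁶ m.
r_a = 6371 + 10000 = 16371 km = 1.6371×10⁷ m.
Semi-major axis a = (r_p + r_a)/2 = (6602.8 + 16371)/2 = 11487 km = 1.149×10⁷ m.
By Kepler's third law T = 2π√(a³/μ) = 2π × 1.950×10³ = 1.225×10⁴ s.

T ≈ 12300 s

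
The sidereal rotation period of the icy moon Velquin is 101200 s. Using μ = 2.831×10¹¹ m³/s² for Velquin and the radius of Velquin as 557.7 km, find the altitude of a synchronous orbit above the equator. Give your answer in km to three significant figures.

A synchronous orbit has period T, so by Kepler's third law a = (μT²/4π²)^(1/3).
μT²/4π² = 2.831×10¹¹ × (1.012×10⁵)² / 39.48 = 7.344×10¹⁹ m³.
a = 4.188×10⁶ m = 4187.7 km.
Altitude h = a − R = 4187.7 − 557.7 = 3630.0 km.

h_sync ≈ 3630 km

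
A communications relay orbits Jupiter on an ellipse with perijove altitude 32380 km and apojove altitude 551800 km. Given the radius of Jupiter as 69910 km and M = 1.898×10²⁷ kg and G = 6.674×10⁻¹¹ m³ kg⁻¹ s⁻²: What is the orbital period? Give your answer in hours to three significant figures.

T ≈ 33.8 hours

μ = GM = 6.674×10⁻¹¹ × 1.898×10²⁷ = 1.267×10¹⁷ m³/s².
r_p = 69910 + 32380 = 102290 km = 1.0229×10⁸ m.
r_a = 69910 + 551800 = 621710 km = 6.2171×10⁸ m.
Semi-major axis a = (r_p + r_a)/2 = (1.0229×10⁵ + 6.2171×10⁵)/2 = 3.6200×10⁵ km = 3.620×10⁸ m.
By Kepler's third law T = 2π√(a³/μ) = 2π × 1.935×10⁴ = 1.216×10⁵ s.
= 33.78 hours.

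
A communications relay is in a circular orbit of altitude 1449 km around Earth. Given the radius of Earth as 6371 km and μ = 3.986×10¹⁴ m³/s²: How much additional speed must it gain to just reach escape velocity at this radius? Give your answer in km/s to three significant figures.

r = 6371 + 1449 = 7820.0 km = 7.8200×10⁶ m.
Circular speed v_c = √(μ/r) = 7139 m/s.
Escape speed v_esc = √(2μ/r) = √2 × v_c = 10100 m/s.
Δv = v_esc − v_c = 2957 m/s = 2.957 km/s.

Δv ≈ 2.96 km/s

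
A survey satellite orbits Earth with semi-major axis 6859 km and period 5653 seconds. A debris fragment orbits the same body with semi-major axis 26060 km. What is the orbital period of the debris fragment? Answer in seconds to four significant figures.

T₂ ≈ 41860 seconds

Kepler's third law: T² ∝ a³, so T₂ = T₁ (a₂/a₁)^(3/2).
a₂/a₁ = 3.799, (a₂/a₁)^(3/2) = 7.406.
T₂ = 5653 × 7.406 = 41860 seconds.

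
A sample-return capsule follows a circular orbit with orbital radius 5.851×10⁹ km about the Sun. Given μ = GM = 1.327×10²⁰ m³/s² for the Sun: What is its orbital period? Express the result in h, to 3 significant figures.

r = 5.851×10⁹ km = 5.851×10¹² m.
Kepler's third law: T = 2π√(r³/μ) = 2π√((5.851×10¹²)³ / 1.327×10²⁰).
r³/μ = 1.509×10¹⁸ s², so T = 2π × 1.229×10⁹ = 7.720×10⁹ s.
Converting: 7.720×10⁹ s ÷ 3600 = 2.144×10⁶ h.

T ≈ 2140000 h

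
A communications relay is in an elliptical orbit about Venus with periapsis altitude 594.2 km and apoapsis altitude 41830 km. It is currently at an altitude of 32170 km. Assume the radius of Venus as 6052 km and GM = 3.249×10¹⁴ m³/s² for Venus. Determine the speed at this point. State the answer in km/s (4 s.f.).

v ≈ 2.255 km/s

r_p = 6052 + 594.2 = 6646.2 km = 6.6462×10⁶ m.
r_a = 6052 + 41830 = 47882 km = 4.7882×10⁷ m.
r = 6052 + 32170 = 38222 km = 3.822×10⁷ m.
Semi-major axis a = (r_p + r_a)/2 = 27264 km = 2.726×10⁷ m.
Vis-viva: v² = μ(2/r − 1/a) = 3.249×10¹⁴ × (5.233×10⁻⁸ − 3.668×10⁻⁸) = 5.084×10⁶ m²/s².
v = 2255 m/s = 2.255 km/s.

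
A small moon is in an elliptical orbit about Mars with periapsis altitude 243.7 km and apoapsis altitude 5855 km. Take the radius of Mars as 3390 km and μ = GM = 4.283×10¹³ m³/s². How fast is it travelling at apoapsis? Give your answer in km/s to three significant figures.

v ≈ 1.62 km/s

r_p = 3390 + 243.7 = 3633.7 km = 3.6337×10⁶ m.
r_a = 3390 + 5855 = 9245.0 km = 9.2450×10⁶ m.
Semi-major axis a = (r_p + r_a)/2 = 6439.4 km = 6.439×10⁶ m.
Vis-viva: v² = μ(2/r − 1/a) = 4.283×10¹³ × (2.163×10⁻⁷ − 1.553×10⁻⁷) = 2.614×10⁶ m²/s².
v = 1617 m/s = 1.617 km/s.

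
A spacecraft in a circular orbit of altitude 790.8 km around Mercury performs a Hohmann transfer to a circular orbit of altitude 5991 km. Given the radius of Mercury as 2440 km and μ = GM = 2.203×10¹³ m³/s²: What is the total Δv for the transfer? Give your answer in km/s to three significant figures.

r₁ = 2440 + 790.8 = 3230.8 km = 3.2308×10⁶ m.
r₂ = 2440 + 5991 = 8431.0 km = 8.4310×10⁶ m.
Transfer ellipse a_t = (r₁ + r₂)/2 = 5.831×10⁶ m.
At r₁: circular v_c1 = √(μ/r₁) = 2611 m/s; transfer-periherm v_p = √[μ(2/r₁ − 1/a_t)] = 3140 m/s.
Δv₁ = v_p − v_c1 = 528.7 m/s.
At r₂: circular v_c2 = √(μ/r₂) = 1616 m/s; transfer-apoherm v_a = √[μ(2/r₂ − 1/a_t)] = 1203 m/s.
Δv₂ = v_c2 − v_a = 413.2 m/s.
Total Δv = Δv₁ + Δv₂ = 941.9 m/s = 0.9419 km/s.

Δv_total ≈ 0.942 km/s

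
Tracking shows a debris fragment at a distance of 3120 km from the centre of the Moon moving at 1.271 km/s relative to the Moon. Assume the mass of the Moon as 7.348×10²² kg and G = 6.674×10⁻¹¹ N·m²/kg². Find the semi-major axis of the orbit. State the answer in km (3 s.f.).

a ≈ 3210 km

μ = GM = 6.674×10⁻¹¹ × 7.348×10²² = 4.904×10¹² m³/s².
r = 3.120×10⁶ m.
Vis-viva rearranged: 1/a = 2/r − v²/μ = 6.410×10⁻⁷ − 3.294×10⁻⁷ = 3.116×10⁻⁷ m⁻¹.
a = 3.209×10⁶ m = 3209.1 km.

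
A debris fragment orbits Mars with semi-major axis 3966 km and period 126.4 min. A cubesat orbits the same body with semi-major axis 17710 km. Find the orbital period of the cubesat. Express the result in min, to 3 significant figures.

Kepler's third law: T² ∝ a³, so T₂ = T₁ (a₂/a₁)^(3/2).
a₂/a₁ = 4.465, (a₂/a₁)^(3/2) = 9.436.
T₂ = 126.4 × 9.436 = 1193 min.

T₂ ≈ 1190 min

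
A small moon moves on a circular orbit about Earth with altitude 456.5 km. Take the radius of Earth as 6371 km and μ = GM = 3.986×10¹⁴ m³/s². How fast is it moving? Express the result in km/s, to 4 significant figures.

v ≈ 7.641 km/s

r = 6371 + 456.5 = 6827.5 km = 6.8275×10⁶ m.
For a circular orbit v = √(μ/r) = √(3.986×10¹⁴ / 6.828×10⁶) = √(5.838×10⁷) = 7641 m/s.
That is 7.641 km/s.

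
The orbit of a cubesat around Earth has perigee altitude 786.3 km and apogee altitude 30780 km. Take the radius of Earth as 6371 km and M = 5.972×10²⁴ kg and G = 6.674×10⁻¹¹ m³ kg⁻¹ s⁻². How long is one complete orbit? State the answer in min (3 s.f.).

T ≈ 547 min

μ = GM = 6.674×10⁻¹¹ × 5.972×10²⁴ = 3.986×10¹⁴ m³/s².
r_p = 6371 + 786.3 = 7157.3 km = 7.1573×10⁶ m.
r_a = 6371 + 30780 = 37151 km = 3.7151×10⁷ m.
Semi-major axis a = (r_p + r_a)/2 = (7157.3 + 37151)/2 = 22154 km = 2.215×10⁷ m.
By Kepler's third law T = 2π√(a³/μ) = 2π × 5.223×10³ = 3.282×10⁴ s.
= 547.0 min.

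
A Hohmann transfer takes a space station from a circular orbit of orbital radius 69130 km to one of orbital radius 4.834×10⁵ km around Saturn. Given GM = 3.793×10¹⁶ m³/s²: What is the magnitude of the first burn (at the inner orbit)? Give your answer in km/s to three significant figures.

r₁ = 69130 km = 6.913×10⁷ m.
r₂ = 4.834×10⁵ km = 4.834×10⁸ m.
Transfer ellipse a_t = (r₁ + r₂)/2 = 2.763×10⁸ m.
At r₁: circular v_c1 = √(μ/r₁) = 23420 m/s; transfer-perikrone v_p = √[μ(2/r₁ − 1/a_t)] = 30980 m/s.
Δv₁ = v_p − v_c1 = 7561 m/s.
= 7.561 km/s.

Δv ≈ 7.56 km/s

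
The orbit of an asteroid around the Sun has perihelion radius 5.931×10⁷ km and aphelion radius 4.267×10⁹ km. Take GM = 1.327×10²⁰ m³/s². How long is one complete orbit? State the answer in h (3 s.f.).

T ≈ 482000 h

Semi-major axis a = (r_p + r_a)/2 = (5.9310×10⁷ + 4.2670×10⁹)/2 = 2.1632×10⁹ km = 2.163×10¹² m.
By Kepler's third law T = 2π√(a³/μ) = 2π × 2.762×10⁸ = 1.735×10⁹ s.
= 4.820×10⁵ h.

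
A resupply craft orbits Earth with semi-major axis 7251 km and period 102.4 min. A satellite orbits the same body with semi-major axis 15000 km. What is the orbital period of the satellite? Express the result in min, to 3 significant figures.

Kepler's third law: T² ∝ a³, so T₂ = T₁ (a₂/a₁)^(3/2).
a₂/a₁ = 2.069, (a₂/a₁)^(3/2) = 2.975.
T₂ = 102.4 × 2.975 = 304.7 min.

T₂ ≈ 305 min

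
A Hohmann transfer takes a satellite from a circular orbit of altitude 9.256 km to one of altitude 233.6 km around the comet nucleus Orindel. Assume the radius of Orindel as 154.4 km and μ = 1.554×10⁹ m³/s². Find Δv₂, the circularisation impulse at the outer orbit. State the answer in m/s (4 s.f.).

Δv ≈ 14.54 m/s

r₁ = 154.4 + 9.256 = 163.66 km = 1.6366×10⁵ m.
r₂ = 154.4 + 233.6 = 388.00 km = 3.8800×10⁵ m.
Transfer ellipse a_t = (r₁ + r₂)/2 = 2.758×10⁵ m.
At r₁: circular v_c1 = √(μ/r₁) = 97.44 m/s; transfer-periapsis v_p = √[μ(2/r₁ − 1/a_t)] = 115.6 m/s.
At r₂: circular v_c2 = √(μ/r₂) = 63.29 m/s; transfer-apoapsis v_a = √[μ(2/r₂ − 1/a_t)] = 48.75 m/s.
Δv₂ = v_c2 − v_a = 14.54 m/s.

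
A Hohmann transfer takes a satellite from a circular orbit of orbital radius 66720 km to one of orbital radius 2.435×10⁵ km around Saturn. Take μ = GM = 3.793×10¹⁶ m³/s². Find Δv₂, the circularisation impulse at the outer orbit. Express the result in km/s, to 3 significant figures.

r₁ = 66720 km = 6.672×10⁷ m.
r₂ = 2.435×10⁵ km = 2.435×10⁸ m.
Transfer ellipse a_t = (r₁ + r₂)/2 = 1.551×10⁸ m.
At r₁: circular v_c1 = √(μ/r₁) = 23840 m/s; transfer-perikrone v_p = √[μ(2/r₁ − 1/a_t)] = 29870 m/s.
At r₂: circular v_c2 = √(μ/r₂) = 12480 m/s; transfer-apokrone v_a = √[μ(2/r₂ − 1/a_t)] = 8186 m/s.
Δv₂ = v_c2 − v_a = 4295 m/s.
= 4.295 km/s.

Δv ≈ 4.30 km/s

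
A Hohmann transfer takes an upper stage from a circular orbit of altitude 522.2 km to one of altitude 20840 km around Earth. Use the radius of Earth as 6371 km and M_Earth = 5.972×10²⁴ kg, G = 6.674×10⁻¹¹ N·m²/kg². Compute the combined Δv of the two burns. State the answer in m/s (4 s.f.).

μ = GM = 6.674×10⁻¹¹ × 5.972×10²⁴ = 3.986×10¹⁴ m³/s².
r₁ = 6371 + 522.2 = 6893.2 km = 6.8932×10⁶ m.
r₂ = 6371 + 20840 = 27211 km = 2.7211×10⁷ m.
Transfer ellipse a_t = (r₁ + r₂)/2 = 1.705×10⁷ m.
At r₁: circular v_c1 = √(μ/r₁) = 7604 m/s; transfer-perigee v_p = √[μ(2/r₁ − 1/a_t)] = 9606 m/s.
Δv₁ = v_p − v_c1 = 2002 m/s.
At r₂: circular v_c2 = √(μ/r₂) = 3827 m/s; transfer-apogee v_a = √[μ(2/r₂ − 1/a_t)] = 2433 m/s.
Δv₂ = v_c2 − v_a = 1394 m/s.
Total Δv = Δv₁ + Δv₂ = 3395 m/s.

Δv_total ≈ 3395 m/s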